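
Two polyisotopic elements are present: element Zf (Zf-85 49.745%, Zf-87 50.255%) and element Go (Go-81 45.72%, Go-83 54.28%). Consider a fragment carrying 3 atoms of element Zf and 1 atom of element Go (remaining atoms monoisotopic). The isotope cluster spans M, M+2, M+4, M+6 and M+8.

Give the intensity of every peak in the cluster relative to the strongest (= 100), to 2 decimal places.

15.01 : 63.33 : 100.00 : 70.06 : 18.38

Element Zf pattern (n=3): 0.12309724 : 0.3730778 : 0.3769027 : 0.12692227
Element Go pattern (n=1): 0.4572 : 0.5428
Convolve the two distributions (both contribute in 2-u steps):
  M: 0.12309724×0.4572 = 0.056280
  M+2: 0.12309724×0.5428 + 0.3730778×0.4572 = 0.237388
  M+4: 0.3730778×0.5428 + 0.3769027×0.4572 = 0.374827
  M+6: 0.3769027×0.5428 + 0.12692227×0.4572 = 0.262612
  M+8: 0.12692227×0.5428 = 0.068893
Scale to base peak (0.374827) = 100: 15.01 : 63.33 : 100.00 : 70.06 : 18.38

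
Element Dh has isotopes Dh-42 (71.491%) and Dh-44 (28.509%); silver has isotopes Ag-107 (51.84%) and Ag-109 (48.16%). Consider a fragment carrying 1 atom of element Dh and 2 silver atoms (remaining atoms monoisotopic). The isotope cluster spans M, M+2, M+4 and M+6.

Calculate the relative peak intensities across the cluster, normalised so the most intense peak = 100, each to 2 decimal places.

Element Dh pattern (n=1): 0.71491 : 0.28509
Silver pattern (n=2): 0.26873856 : 0.49932288 : 0.23193856
Convolve the two distributions (both contribute in 2-u steps):
  M: 0.71491×0.26873856 = 0.192124
  M+2: 0.71491×0.49932288 + 0.28509×0.26873856 = 0.433586
  M+4: 0.71491×0.23193856 + 0.28509×0.49932288 = 0.308167
  M+6: 0.28509×0.23193856 = 0.066123
Scale to base peak (0.433586) = 100: 44.31 : 100.00 : 71.07 : 15.25

44.31 : 100.00 : 71.07 : 15.25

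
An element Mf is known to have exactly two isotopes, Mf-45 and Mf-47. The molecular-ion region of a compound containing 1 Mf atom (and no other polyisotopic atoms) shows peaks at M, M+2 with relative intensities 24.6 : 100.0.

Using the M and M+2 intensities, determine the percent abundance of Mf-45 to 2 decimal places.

Let p = fractional abundance of Mf-45. I(M+2)/I(M) = [C(1,1)·p^0·(1−p)] / p^1 = 1·(1−p)/p = 100.0/24.6 = 4.0650
(1−p)/p = 4.0650/1 = 4.0650  ⇒  p = 1/(1 + 4.0650) = 0.1974
Mf-45: 19.74%, Mf-47: 80.26%.

19.74%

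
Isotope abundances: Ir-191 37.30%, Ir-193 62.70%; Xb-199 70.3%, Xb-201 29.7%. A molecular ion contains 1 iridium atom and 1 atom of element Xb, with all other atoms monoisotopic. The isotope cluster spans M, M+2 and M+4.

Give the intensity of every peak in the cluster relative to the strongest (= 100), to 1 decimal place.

47.5 : 100.0 : 33.8

Iridium pattern (n=1): 0.3730 : 0.6270
Element Xb pattern (n=1): 0.7030 : 0.2970
Convolve the two distributions (both contribute in 2-u steps):
  M: 0.3730×0.7030 = 0.262219
  M+2: 0.3730×0.2970 + 0.6270×0.7030 = 0.551562
  M+4: 0.6270×0.2970 = 0.186219
Scale to base peak (0.551562) = 100: 47.5 : 100.0 : 33.8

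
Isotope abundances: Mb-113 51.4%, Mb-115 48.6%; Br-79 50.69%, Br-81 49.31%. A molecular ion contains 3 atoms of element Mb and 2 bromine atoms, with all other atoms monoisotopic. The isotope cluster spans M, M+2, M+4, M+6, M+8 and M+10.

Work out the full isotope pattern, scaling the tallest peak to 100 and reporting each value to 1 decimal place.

10.9 : 52.3 : 100.0 : 95.6 : 45.7 : 8.7

Element Mb pattern (n=3): 0.13579674 : 0.38519777 : 0.36421423 : 0.11479126
Bromine pattern (n=2): 0.25694761 : 0.49990478 : 0.24314761
Convolve the two distributions (both contribute in 2-u steps):
  M: 0.13579674×0.25694761 = 0.034893
  M+2: 0.13579674×0.49990478 + 0.38519777×0.25694761 = 0.166861
  M+4: 0.13579674×0.24314761 + 0.38519777×0.49990478 + 0.36421423×0.25694761 = 0.319165
  M+6: 0.38519777×0.24314761 + 0.36421423×0.49990478 + 0.11479126×0.25694761 = 0.305228
  M+8: 0.36421423×0.24314761 + 0.11479126×0.49990478 = 0.145943
  M+10: 0.11479126×0.24314761 = 0.027911
Scale to base peak (0.319165) = 100: 10.9 : 52.3 : 100.0 : 95.6 : 45.7 : 8.7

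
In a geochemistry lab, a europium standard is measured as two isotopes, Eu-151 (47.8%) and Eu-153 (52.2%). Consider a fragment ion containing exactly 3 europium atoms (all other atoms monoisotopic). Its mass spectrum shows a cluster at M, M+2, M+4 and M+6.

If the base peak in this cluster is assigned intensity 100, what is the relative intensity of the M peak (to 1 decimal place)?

Term probabilities: M 0.1092, M+2 0.3578, M+4 0.3907, M+6 0.1422. Base peak = M+4.
P(M+4) = C(3,2) × 0.478^1 × 0.522^2 = 3 × 0.4780 × 0.272484 = 0.390742 (base)
P(M) = C(3,0) × 0.478^3 × 0.522^0 = 1 × 0.10921535 × 1.0000 = 0.109215
Relative intensity = 0.109215 / 0.390742 × 100 = 28.0

28.0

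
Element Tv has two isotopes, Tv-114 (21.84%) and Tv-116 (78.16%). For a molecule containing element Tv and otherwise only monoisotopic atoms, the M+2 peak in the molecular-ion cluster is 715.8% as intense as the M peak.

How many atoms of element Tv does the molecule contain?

2

For n independent Tv atoms, I(M+2)/I(M) = n · (abundance Tv-116) / (abundance Tv-114) = n · 0.7816/0.2184.
n = 7.158 × 0.2184/0.7816 = 2.00 ≈ 2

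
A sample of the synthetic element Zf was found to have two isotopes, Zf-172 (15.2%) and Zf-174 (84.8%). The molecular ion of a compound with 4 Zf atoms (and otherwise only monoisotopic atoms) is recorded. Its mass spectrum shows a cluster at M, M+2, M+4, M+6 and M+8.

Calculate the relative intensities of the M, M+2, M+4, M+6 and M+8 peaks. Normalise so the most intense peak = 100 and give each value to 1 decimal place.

0.1 : 2.3 : 19.3 : 71.7 : 100.0

The 4 Zf atoms are independent, so intensities follow the terms of (0.152 + 0.848)^4.
P(M) = 0.152^4 = 0.000534
P(M+2) = 4 × 0.152^3 × 0.848^1 = 0.011912
P(M+4) = 6 × 0.152^2 × 0.848^2 = 0.099685
P(M+6) = 4 × 0.152^1 × 0.848^3 = 0.370759
P(M+8) = 0.848^4 = 0.517111
The M+8 peak is largest (0.517111); scaling to 100 gives 0.1 : 2.3 : 19.3 : 71.7 : 100.0.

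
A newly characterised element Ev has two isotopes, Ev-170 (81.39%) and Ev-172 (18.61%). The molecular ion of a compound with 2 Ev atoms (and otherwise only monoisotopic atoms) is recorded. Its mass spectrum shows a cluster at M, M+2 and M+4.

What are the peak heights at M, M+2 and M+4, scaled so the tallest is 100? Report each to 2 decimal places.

100.00 : 45.73 : 5.23

The 2 Ev atoms are independent, so intensities follow the terms of (0.8139 + 0.1861)^2.
P(M) = 0.8139^2 = 0.662433
P(M+2) = 2 × 0.8139^1 × 0.1861^1 = 0.302934
P(M+4) = 0.1861^2 = 0.034633
The M peak is largest (0.662433); scaling to 100 gives 100.00 : 45.73 : 5.23.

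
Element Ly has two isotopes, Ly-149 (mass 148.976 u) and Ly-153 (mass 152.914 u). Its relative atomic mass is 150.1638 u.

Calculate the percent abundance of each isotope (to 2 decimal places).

Ly-149: 69.84%, Ly-153: 30.16%

With x = fraction of Ly-149 (so Ly-153 is 1 − x):
148.976·x + 152.914·(1 − x) = 150.1638
(148.976 − 152.914)·x = 150.1638 − 152.914
x = -2.7502 / -3.938 = 0.69837 → 69.84% Ly-149, 30.16% Ly-153.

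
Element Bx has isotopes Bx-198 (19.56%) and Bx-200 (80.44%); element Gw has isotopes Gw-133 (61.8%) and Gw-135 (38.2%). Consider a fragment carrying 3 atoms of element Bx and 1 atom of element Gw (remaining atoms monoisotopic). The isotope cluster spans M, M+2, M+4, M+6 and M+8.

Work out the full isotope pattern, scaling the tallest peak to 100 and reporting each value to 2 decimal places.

Element Bx pattern (n=3): 0.00748353 : 0.09232749 : 0.37969443 : 0.52049455
Element Gw pattern (n=1): 0.6180 : 0.3820
Convolve the two distributions (both contribute in 2-u steps):
  M: 0.00748353×0.6180 = 0.004625
  M+2: 0.00748353×0.3820 + 0.09232749×0.6180 = 0.059917
  M+4: 0.09232749×0.3820 + 0.37969443×0.6180 = 0.269920
  M+6: 0.37969443×0.3820 + 0.52049455×0.6180 = 0.466709
  M+8: 0.52049455×0.3820 = 0.198829
Scale to base peak (0.466709) = 100: 0.99 : 12.84 : 57.83 : 100.00 : 42.60

0.99 : 12.84 : 57.83 : 100.00 : 42.60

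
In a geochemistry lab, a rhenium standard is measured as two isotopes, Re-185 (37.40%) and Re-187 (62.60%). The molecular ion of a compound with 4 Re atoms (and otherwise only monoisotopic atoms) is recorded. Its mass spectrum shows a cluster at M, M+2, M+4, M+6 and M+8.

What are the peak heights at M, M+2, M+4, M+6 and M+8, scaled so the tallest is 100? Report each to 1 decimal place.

Expanding (0.3740 + 0.6260)^4:
P(M) = 0.3740^4 = 0.019565
P(M+2) = 4 × 0.3740^3 × 0.6260^1 = 0.130993
P(M+4) = 6 × 0.3740^2 × 0.6260^2 = 0.328884
P(M+6) = 4 × 0.3740^1 × 0.6260^3 = 0.366990
P(M+8) = 0.6260^4 = 0.153567
The M+6 peak is largest (0.366990); scaling to 100 gives 5.3 : 35.7 : 89.6 : 100.0 : 41.8.

5.3 : 35.7 : 89.6 : 100.0 : 41.8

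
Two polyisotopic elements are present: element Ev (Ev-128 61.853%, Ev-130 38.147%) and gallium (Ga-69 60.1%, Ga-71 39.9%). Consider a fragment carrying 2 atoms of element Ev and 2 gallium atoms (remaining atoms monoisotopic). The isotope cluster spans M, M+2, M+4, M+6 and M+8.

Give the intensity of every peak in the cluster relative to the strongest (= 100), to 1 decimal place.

39.0 : 100.0 : 96.0 : 40.9 : 6.5

Element Ev pattern (n=2): 0.38257936 : 0.47190128 : 0.14551936
Gallium pattern (n=2): 0.361201 : 0.479598 : 0.159201
Convolve the two distributions (both contribute in 2-u steps):
  M: 0.38257936×0.361201 = 0.138188
  M+2: 0.38257936×0.479598 + 0.47190128×0.361201 = 0.353936
  M+4: 0.38257936×0.159201 + 0.47190128×0.479598 + 0.14551936×0.361201 = 0.339792
  M+6: 0.47190128×0.159201 + 0.14551936×0.479598 = 0.144918
  M+8: 0.14551936×0.159201 = 0.023167
Scale to base peak (0.353936) = 100: 39.0 : 100.0 : 96.0 : 40.9 : 6.5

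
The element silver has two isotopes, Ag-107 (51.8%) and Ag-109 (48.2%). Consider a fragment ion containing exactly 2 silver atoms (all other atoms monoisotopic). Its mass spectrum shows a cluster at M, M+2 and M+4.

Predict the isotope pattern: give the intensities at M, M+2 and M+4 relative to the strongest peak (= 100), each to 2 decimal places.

53.73 : 100.00 : 46.53

Each Ag atom is independently Ag-107 (p = 0.518) or Ag-109 (q = 0.482); the cluster is the binomial expansion (p + q)^2.
P(M) = 0.518^2 = 0.268324
P(M+2) = 2 × 0.518^1 × 0.482^1 = 0.499352
P(M+4) = 0.482^2 = 0.232324
The M+2 peak is largest (0.499352); scaling to 100 gives 53.73 : 100.00 : 46.53.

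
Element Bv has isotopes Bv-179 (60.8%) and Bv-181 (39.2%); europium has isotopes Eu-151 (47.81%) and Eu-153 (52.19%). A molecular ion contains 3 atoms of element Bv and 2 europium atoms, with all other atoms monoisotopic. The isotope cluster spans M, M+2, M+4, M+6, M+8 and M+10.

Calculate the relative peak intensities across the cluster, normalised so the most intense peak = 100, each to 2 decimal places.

15.01 : 61.81 : 100.00 : 79.49 : 31.09 : 4.79

Element Bv pattern (n=3): 0.22475571 : 0.43472486 : 0.28028314 : 0.06023629
Europium pattern (n=2): 0.22857961 : 0.49904078 : 0.27237961
Convolve the two distributions (both contribute in 2-u steps):
  M: 0.22475571×0.22857961 = 0.051375
  M+2: 0.22475571×0.49904078 + 0.43472486×0.22857961 = 0.211532
  M+4: 0.22475571×0.27237961 + 0.43472486×0.49904078 + 0.28028314×0.22857961 = 0.342231
  M+6: 0.43472486×0.27237961 + 0.28028314×0.49904078 + 0.06023629×0.22857961 = 0.272052
  M+8: 0.28028314×0.27237961 + 0.06023629×0.49904078 = 0.106404
  M+10: 0.06023629×0.27237961 = 0.016407
Scale to base peak (0.342231) = 100: 15.01 : 61.81 : 100.00 : 79.49 : 31.09 : 4.79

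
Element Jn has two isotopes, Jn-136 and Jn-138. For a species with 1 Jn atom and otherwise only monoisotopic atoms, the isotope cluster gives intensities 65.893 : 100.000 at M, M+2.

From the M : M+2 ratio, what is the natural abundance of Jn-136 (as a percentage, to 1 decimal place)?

If p is the fraction of Jn that is Jn-136, then I(M+2)/I(M) = [C(1,1)·p^0·(1−p)] / p^1 = 1·(1−p)/p = 100.000/65.893 = 1.5176
(1−p)/p = 1.5176/1 = 1.5176  ⇒  p = 1/(1 + 1.5176) = 0.3972
Jn-136: 39.7%, Jn-138: 60.3%.

39.7%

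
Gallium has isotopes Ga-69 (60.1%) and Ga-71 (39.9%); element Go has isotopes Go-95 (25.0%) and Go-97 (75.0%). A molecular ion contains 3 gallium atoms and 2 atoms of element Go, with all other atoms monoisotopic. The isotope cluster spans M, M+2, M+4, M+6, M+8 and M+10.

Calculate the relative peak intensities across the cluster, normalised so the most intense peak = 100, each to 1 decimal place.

3.8 : 30.6 : 85.2 : 100.0 : 52.2 : 10.1

Gallium pattern (n=3): 0.2170818 : 0.4323576 : 0.2870394 : 0.0635212
Element Go pattern (n=2): 0.0625 : 0.3750 : 0.5625
Convolve the two distributions (both contribute in 2-u steps):
  M: 0.2170818×0.0625 = 0.013568
  M+2: 0.2170818×0.3750 + 0.4323576×0.0625 = 0.108428
  M+4: 0.2170818×0.5625 + 0.4323576×0.3750 + 0.2870394×0.0625 = 0.302183
  M+6: 0.4323576×0.5625 + 0.2870394×0.3750 + 0.0635212×0.0625 = 0.354811
  M+8: 0.2870394×0.5625 + 0.0635212×0.3750 = 0.185280
  M+10: 0.0635212×0.5625 = 0.035731
Scale to base peak (0.354811) = 100: 3.8 : 30.6 : 85.2 : 100.0 : 52.2 : 10.1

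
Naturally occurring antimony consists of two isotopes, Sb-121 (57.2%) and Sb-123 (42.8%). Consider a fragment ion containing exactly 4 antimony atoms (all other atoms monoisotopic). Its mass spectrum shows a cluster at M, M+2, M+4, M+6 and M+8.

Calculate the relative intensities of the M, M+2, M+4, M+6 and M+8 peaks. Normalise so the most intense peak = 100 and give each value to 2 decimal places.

Expanding (0.572 + 0.428)^4:
P(M) = 0.572^4 = 0.107049
P(M+2) = 4 × 0.572^3 × 0.428^1 = 0.320400
P(M+4) = 6 × 0.572^2 × 0.428^2 = 0.359609
P(M+6) = 4 × 0.572^1 × 0.428^3 = 0.179385
P(M+8) = 0.428^4 = 0.033556
The M+4 peak is largest (0.359609); scaling to 100 gives 29.77 : 89.10 : 100.00 : 49.88 : 9.33.

29.77 : 89.10 : 100.00 : 49.88 : 9.33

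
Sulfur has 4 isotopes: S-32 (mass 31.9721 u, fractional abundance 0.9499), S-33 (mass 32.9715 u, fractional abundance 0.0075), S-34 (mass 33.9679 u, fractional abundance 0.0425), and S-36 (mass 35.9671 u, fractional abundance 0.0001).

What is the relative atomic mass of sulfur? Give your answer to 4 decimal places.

32.0648 u

The abundance-weighted mean is 0.9499 × 31.9721 + 0.0075 × 32.9715 + 0.0425 × 33.9679 + 0.0001 × 35.9671
= 30.37030 + 0.24729 + 1.44364 + 0.00360 = 32.06483 u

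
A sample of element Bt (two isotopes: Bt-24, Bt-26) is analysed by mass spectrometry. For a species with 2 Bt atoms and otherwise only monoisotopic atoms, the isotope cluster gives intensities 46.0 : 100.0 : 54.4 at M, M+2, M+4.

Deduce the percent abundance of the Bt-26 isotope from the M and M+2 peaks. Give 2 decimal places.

52.08%

Let p = fractional abundance of Bt-24. I(M+2)/I(M) = [C(2,1)·p^1·(1−p)] / p^2 = 2·(1−p)/p = 100.0/46.0 = 2.1739
(1−p)/p = 2.1739/2 = 1.0870  ⇒  p = 1/(1 + 1.0870) = 0.4792
Bt-24: 47.92%, Bt-26: 52.08%.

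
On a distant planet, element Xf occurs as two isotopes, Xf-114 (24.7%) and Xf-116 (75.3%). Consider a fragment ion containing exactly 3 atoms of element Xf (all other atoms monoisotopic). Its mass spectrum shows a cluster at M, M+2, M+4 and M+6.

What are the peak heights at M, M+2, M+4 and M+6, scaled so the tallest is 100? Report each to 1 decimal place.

The 3 Xf atoms are independent, so intensities follow the terms of (0.247 + 0.753)^3.
P(M) = 0.247^3 = 0.015069
P(M+2) = 3 × 0.247^2 × 0.753^1 = 0.137819
P(M+4) = 3 × 0.247^1 × 0.753^2 = 0.420154
P(M+6) = 0.753^3 = 0.426958
The M+6 peak is largest (0.426958); scaling to 100 gives 3.5 : 32.3 : 98.4 : 100.0.

3.5 : 32.3 : 98.4 : 100.0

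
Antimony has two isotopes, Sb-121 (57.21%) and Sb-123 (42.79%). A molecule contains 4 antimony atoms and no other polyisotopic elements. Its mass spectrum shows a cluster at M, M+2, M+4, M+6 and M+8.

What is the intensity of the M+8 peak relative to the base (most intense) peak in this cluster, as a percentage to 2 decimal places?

Term probabilities: M 0.1071, M+2 0.3205, M+4 0.3596, M+6 0.1793, M+8 0.0335. Base peak = M+4.
P(M+4) = C(4,2) × 0.5721^2 × 0.4279^2 = 6 × 0.32729841 × 0.18309841 = 0.359567 (base)
P(M+8) = C(4,4) × 0.5721^0 × 0.4279^4 = 1 × 1.0000 × 0.03352503 = 0.033525
Relative intensity = 0.033525 / 0.359567 × 100 = 9.32

9.32%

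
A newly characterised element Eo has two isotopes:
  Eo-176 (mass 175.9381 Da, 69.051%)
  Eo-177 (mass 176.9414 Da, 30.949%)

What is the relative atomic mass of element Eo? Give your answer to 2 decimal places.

Weight each isotope mass by its fractional abundance: 0.69051 × 175.9381 + 0.30949 × 176.9414
= 121.48702 + 54.76159 = 176.24861 Da

176.25 Da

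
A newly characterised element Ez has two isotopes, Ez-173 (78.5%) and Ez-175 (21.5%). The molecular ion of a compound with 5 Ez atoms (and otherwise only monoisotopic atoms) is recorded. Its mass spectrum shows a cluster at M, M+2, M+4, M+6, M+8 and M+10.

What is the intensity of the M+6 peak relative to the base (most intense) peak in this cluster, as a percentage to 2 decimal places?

15.00%

(0.785 + 0.215)^5 gives M 0.2981, M+2 0.4082, M+4 0.2236, M+6 0.0612, M+8 0.0084, M+10 0.0005; the largest is M+2.
P(M+2) = C(5,1) × 0.785^4 × 0.215^1 = 5 × 0.37973325 × 0.2150 = 0.408213 (base)
P(M+6) = C(5,3) × 0.785^2 × 0.215^3 = 10 × 0.616225 × 0.00993837 = 0.061243
Relative intensity = 0.061243 / 0.408213 × 100 = 15.00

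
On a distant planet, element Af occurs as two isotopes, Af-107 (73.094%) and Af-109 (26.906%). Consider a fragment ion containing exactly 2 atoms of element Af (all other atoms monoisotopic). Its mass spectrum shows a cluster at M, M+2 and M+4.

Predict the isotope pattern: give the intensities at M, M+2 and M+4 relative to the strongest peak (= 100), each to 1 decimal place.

100.0 : 73.6 : 13.5

Each Af atom is independently Af-107 (p = 0.73094) or Af-109 (q = 0.26906); the cluster is the binomial expansion (p + q)^2.
P(M) = 0.73094^2 = 0.534273
P(M+2) = 2 × 0.73094^1 × 0.26906^1 = 0.393333
P(M+4) = 0.26906^2 = 0.072393
The M peak is largest (0.534273); scaling to 100 gives 100.0 : 73.6 : 13.5.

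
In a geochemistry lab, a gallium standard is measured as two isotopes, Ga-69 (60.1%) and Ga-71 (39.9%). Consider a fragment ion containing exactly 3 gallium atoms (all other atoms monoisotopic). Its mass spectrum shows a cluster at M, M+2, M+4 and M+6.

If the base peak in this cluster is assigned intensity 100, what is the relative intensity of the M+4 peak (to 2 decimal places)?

(0.601 + 0.399)^3 gives M 0.2171, M+2 0.4324, M+4 0.2870, M+6 0.0635; the largest is M+2.
P(M+2) = C(3,1) × 0.601^2 × 0.399^1 = 3 × 0.361201 × 0.3990 = 0.432358 (base)
P(M+4) = C(3,2) × 0.601^1 × 0.399^2 = 3 × 0.6010 × 0.159201 = 0.287039
Relative intensity = 0.287039 / 0.432358 × 100 = 66.39

66.39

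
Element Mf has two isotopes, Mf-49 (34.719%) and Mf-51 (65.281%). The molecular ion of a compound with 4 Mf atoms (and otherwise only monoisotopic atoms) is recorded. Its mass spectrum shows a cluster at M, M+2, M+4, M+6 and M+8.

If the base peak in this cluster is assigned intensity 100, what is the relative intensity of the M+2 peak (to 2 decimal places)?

Binomial terms of (0.34719 + 0.65281)^4: M 0.0145, M+2 0.1093, M+4 0.3082, M+6 0.3864, M+8 0.1816 → M+6 is the base peak.
P(M+6) = C(4,3) × 0.34719^1 × 0.65281^3 = 4 × 0.34719 × 0.27820209 = 0.386356 (base)
P(M+2) = C(4,1) × 0.34719^3 × 0.65281^1 = 4 × 0.04185059 × 0.65281 = 0.109282
Relative intensity = 0.109282 / 0.386356 × 100 = 28.29

28.29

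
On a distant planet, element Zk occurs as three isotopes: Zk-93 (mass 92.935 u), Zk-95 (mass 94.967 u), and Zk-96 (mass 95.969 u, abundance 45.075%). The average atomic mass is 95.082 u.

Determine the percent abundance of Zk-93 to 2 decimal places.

16.57%

Let x and y be the fractions of Zk-93 and Zk-95. Then x + y = 1 − 0.45075 = 0.54925 and 92.935x + 94.967y = 95.082 − 0.45075×95.969 = 51.82397325.
Substituting: 92.935x + 94.967(0.54925 − x) = 51.82397325
(92.935 − 94.967)x = -0.3366515  ⇒  x = 0.16567, y = 0.38358
Zk-93: 16.57%, Zk-95: 38.36%.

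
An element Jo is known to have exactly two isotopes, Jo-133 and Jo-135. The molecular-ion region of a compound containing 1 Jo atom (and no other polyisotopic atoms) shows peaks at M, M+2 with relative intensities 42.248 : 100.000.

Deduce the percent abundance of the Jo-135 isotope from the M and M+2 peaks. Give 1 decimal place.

Write p for the Jo-133 fraction. I(M+2)/I(M) = [C(1,1)·p^0·(1−p)] / p^1 = 1·(1−p)/p = 100.000/42.248 = 2.3670
(1−p)/p = 2.3670/1 = 2.3670  ⇒  p = 1/(1 + 2.3670) = 0.2970
Jo-133: 29.7%, Jo-135: 70.3%.

70.3%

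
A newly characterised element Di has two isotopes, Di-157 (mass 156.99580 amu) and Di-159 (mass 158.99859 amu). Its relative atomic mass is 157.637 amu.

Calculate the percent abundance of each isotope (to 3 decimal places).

Di-157: 67.985%, Di-159: 32.015%

With x = fraction of Di-157 (so Di-159 is 1 − x):
156.99580·x + 158.99859·(1 − x) = 157.637
(156.99580 − 158.99859)·x = 157.637 − 158.99859
x = -1.36159 / -2.00279 = 0.67985 → 67.985% Di-157, 32.015% Di-159.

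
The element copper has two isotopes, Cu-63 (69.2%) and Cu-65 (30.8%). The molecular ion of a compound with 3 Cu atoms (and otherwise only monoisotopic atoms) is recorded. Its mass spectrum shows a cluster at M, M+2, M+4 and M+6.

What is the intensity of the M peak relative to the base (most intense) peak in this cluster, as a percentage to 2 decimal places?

(0.692 + 0.308)^3 gives M 0.3314, M+2 0.4425, M+4 0.1969, M+6 0.0292; the largest is M+2.
P(M+2) = C(3,1) × 0.692^2 × 0.308^1 = 3 × 0.478864 × 0.3080 = 0.442470 (base)
P(M) = C(3,0) × 0.692^3 × 0.308^0 = 1 × 0.33137389 × 1.0000 = 0.331374
Relative intensity = 0.331374 / 0.442470 × 100 = 74.89

74.89%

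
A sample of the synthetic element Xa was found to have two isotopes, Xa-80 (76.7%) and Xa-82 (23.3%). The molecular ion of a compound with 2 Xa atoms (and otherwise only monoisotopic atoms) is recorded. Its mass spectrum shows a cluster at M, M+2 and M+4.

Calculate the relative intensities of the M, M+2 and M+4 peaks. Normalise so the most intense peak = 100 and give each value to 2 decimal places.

Expanding (0.767 + 0.233)^2:
P(M) = 0.767^2 = 0.588289
P(M+2) = 2 × 0.767^1 × 0.233^1 = 0.357422
P(M+4) = 0.233^2 = 0.054289
The M peak is largest (0.588289); scaling to 100 gives 100.00 : 60.76 : 9.23.

100.00 : 60.76 : 9.23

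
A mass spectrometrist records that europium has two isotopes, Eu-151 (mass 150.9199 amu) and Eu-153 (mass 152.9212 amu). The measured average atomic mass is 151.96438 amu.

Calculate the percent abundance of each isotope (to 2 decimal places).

Eu-151: 47.81%, Eu-153: 52.19%

With x = fraction of Eu-151 (so Eu-153 is 1 − x):
150.9199·x + 152.9212·(1 − x) = 151.96438
(150.9199 − 152.9212)·x = 151.96438 − 152.9212
x = -0.95682 / -2.0013 = 0.47810 → 47.81% Eu-151, 52.19% Eu-153.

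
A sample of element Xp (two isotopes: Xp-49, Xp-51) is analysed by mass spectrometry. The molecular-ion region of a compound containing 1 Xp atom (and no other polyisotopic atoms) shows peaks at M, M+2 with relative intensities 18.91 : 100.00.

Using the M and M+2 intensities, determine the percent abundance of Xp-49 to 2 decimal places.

If p is the fraction of Xp that is Xp-49, then I(M+2)/I(M) = [C(1,1)·p^0·(1−p)] / p^1 = 1·(1−p)/p = 100.00/18.91 = 5.2882
(1−p)/p = 5.2882/1 = 5.2882  ⇒  p = 1/(1 + 5.2882) = 0.1590
Xp-49: 15.90%, Xp-51: 84.10%.

15.90%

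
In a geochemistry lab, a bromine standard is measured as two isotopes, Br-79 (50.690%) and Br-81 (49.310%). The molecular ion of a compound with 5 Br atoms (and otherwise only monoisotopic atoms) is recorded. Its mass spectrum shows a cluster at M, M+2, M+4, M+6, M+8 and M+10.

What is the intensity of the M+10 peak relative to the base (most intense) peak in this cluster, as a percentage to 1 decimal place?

Term probabilities: M 0.0335, M+2 0.1628, M+4 0.3167, M+6 0.3081, M+8 0.1498, M+10 0.0292. Base peak = M+4.
P(M+4) = C(5,2) × 0.50690^3 × 0.49310^2 = 10 × 0.13024674 × 0.24314761 = 0.316692 (base)
P(M+10) = C(5,5) × 0.50690^0 × 0.49310^5 = 1 × 1.0000 × 0.02915245 = 0.029152
Relative intensity = 0.029152 / 0.316692 × 100 = 9.2

9.2%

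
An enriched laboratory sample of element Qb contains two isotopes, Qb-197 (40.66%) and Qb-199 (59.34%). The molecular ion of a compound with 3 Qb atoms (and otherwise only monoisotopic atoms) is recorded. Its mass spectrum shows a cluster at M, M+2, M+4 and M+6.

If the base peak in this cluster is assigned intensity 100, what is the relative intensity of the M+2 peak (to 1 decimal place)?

68.5

(0.4066 + 0.5934)^3 gives M 0.0672, M+2 0.2943, M+4 0.4295, M+6 0.2090; the largest is M+4.
P(M+4) = C(3,2) × 0.4066^1 × 0.5934^2 = 3 × 0.4066 × 0.35212356 = 0.429520 (base)
P(M+2) = C(3,1) × 0.4066^2 × 0.5934^1 = 3 × 0.16532356 × 0.5934 = 0.294309
Relative intensity = 0.294309 / 0.429520 × 100 = 68.5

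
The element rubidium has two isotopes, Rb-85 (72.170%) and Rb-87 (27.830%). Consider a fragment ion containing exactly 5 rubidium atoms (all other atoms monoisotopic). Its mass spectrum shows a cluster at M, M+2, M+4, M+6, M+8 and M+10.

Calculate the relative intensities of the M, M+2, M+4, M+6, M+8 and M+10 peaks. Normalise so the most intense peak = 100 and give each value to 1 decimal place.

51.9 : 100.0 : 77.1 : 29.7 : 5.7 : 0.4

The 5 Rb atoms are independent, so intensities follow the terms of (0.72170 + 0.27830)^5.
P(M) = 0.72170^5 = 0.195787
P(M+2) = 5 × 0.72170^4 × 0.27830^1 = 0.377494
P(M+4) = 10 × 0.72170^3 × 0.27830^2 = 0.291136
P(M+6) = 10 × 0.72170^2 × 0.27830^3 = 0.112267
P(M+8) = 5 × 0.72170^1 × 0.27830^4 = 0.021646
P(M+10) = 0.27830^5 = 0.001669
The M+2 peak is largest (0.377494); scaling to 100 gives 51.9 : 100.0 : 77.1 : 29.7 : 5.7 : 0.4.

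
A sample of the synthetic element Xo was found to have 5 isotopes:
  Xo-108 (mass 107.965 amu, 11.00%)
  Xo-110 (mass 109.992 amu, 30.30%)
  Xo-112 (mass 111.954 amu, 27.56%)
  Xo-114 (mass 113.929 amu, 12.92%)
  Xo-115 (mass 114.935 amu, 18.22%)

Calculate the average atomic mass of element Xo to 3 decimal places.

Weight each isotope mass by its fractional abundance: 0.1100 × 107.965 + 0.3030 × 109.992 + 0.2756 × 111.954 + 0.1292 × 113.929 + 0.1822 × 114.935
= 11.8762 + 33.3276 + 30.8545 + 14.7196 + 20.9412 = 111.7191 amu

111.719 amu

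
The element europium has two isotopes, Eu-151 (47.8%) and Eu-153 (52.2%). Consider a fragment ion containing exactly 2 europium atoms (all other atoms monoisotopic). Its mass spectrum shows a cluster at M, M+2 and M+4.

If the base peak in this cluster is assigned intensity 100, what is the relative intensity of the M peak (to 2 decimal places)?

45.79

Binomial terms of (0.478 + 0.522)^2: M 0.2285, M+2 0.4990, M+4 0.2725 → M+2 is the base peak.
P(M+2) = C(2,1) × 0.478^1 × 0.522^1 = 2 × 0.4780 × 0.5220 = 0.499032 (base)
P(M) = C(2,0) × 0.478^2 × 0.522^0 = 1 × 0.228484 × 1.0000 = 0.228484
Relative intensity = 0.228484 / 0.499032 × 100 = 45.79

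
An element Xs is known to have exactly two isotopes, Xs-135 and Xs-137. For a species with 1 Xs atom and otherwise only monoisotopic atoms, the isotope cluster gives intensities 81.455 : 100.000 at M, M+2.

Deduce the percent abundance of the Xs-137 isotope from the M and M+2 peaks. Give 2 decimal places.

If p is the fraction of Xs that is Xs-135, then I(M+2)/I(M) = [C(1,1)·p^0·(1−p)] / p^1 = 1·(1−p)/p = 100.000/81.455 = 1.2277
(1−p)/p = 1.2277/1 = 1.2277  ⇒  p = 1/(1 + 1.2277) = 0.4489
Xs-135: 44.89%, Xs-137: 55.11%.

55.11%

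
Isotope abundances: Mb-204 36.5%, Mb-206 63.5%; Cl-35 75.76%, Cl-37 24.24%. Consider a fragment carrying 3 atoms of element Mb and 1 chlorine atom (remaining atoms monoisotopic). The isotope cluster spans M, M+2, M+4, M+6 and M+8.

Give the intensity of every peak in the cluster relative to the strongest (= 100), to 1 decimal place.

9.3 : 51.5 : 100.0 : 76.0 : 15.7

Element Mb pattern (n=3): 0.04862712 : 0.25379362 : 0.44153138 : 0.25604788
Chlorine pattern (n=1): 0.7576 : 0.2424
Convolve the two distributions (both contribute in 2-u steps):
  M: 0.04862712×0.7576 = 0.036840
  M+2: 0.04862712×0.2424 + 0.25379362×0.7576 = 0.204061
  M+4: 0.25379362×0.2424 + 0.44153138×0.7576 = 0.396024
  M+6: 0.44153138×0.2424 + 0.25604788×0.7576 = 0.301009
  M+8: 0.25604788×0.2424 = 0.062066
Scale to base peak (0.396024) = 100: 9.3 : 51.5 : 100.0 : 76.0 : 15.7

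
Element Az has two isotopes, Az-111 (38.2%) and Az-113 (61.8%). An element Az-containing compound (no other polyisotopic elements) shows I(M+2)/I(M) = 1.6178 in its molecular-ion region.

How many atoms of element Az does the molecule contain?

1

The M+2/M ratio from n Az atoms is n · q/p = n · 0.618/0.382.
n = 1.6178 × 0.382/0.618 = 1.00 ≈ 1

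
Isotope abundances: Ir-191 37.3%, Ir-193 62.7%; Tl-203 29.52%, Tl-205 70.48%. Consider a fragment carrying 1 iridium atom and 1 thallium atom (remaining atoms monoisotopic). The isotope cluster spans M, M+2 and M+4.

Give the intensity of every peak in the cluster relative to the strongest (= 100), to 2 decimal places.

Iridium pattern (n=1): 0.3730 : 0.6270
Thallium pattern (n=1): 0.2952 : 0.7048
Convolve the two distributions (both contribute in 2-u steps):
  M: 0.3730×0.2952 = 0.110110
  M+2: 0.3730×0.7048 + 0.6270×0.2952 = 0.447981
  M+4: 0.6270×0.7048 = 0.441910
Scale to base peak (0.447981) = 100: 24.58 : 100.00 : 98.64

24.58 : 100.00 : 98.64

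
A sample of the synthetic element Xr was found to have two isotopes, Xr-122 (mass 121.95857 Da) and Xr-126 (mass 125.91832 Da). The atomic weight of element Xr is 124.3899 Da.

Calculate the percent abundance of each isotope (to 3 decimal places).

Writing the weighted mean with unknown fraction x of Xr-122:
121.95857·x + 125.91832·(1 − x) = 124.3899
(121.95857 − 125.91832)·x = 124.3899 − 125.91832
x = -1.52842 / -3.95975 = 0.38599 → 38.599% Xr-122, 61.401% Xr-126.

Xr-122: 38.599%, Xr-126: 61.401%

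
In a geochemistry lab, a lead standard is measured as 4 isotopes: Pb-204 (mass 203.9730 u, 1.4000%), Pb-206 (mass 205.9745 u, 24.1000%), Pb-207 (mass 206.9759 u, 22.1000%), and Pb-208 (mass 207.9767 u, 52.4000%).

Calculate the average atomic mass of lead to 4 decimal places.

Ar = Σ fᵢ·mᵢ = 0.014000 × 203.9730 + 0.241000 × 205.9745 + 0.221000 × 206.9759 + 0.524000 × 207.9767
= 2.85562 + 49.63985 + 45.74167 + 108.97979 = 207.21693 u

207.2169 u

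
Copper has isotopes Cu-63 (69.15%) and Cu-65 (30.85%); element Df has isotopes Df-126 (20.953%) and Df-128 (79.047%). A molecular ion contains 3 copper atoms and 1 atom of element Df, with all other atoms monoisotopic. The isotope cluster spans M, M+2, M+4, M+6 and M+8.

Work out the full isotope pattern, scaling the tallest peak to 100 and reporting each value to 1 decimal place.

17.7 : 90.5 : 100.0 : 41.5 : 5.9

Copper pattern (n=3): 0.33065611 : 0.44254842 : 0.19743483 : 0.02936064
Element Df pattern (n=1): 0.20953 : 0.79047
Convolve the two distributions (both contribute in 2-u steps):
  M: 0.33065611×0.20953 = 0.069282
  M+2: 0.33065611×0.79047 + 0.44254842×0.20953 = 0.354101
  M+4: 0.44254842×0.79047 + 0.19743483×0.20953 = 0.391190
  M+6: 0.19743483×0.79047 + 0.02936064×0.20953 = 0.162218
  M+8: 0.02936064×0.79047 = 0.023209
Scale to base peak (0.391190) = 100: 17.7 : 90.5 : 100.0 : 41.5 : 5.9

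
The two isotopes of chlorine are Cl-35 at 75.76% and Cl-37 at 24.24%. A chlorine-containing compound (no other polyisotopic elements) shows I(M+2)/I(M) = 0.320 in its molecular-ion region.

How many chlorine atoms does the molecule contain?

For n independent Cl atoms, I(M+2)/I(M) = n · (abundance Cl-37) / (abundance Cl-35) = n · 0.2424/0.7576.
n = 0.320 × 0.7576/0.2424 = 1.00 ≈ 1

1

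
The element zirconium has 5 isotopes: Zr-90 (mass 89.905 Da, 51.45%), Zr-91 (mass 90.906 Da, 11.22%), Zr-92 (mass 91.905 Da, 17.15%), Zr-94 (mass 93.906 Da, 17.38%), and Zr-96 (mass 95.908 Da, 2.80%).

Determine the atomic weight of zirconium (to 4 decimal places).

91.2238 Da

Average mass = Σ (abundance × isotope mass) = 0.5145 × 89.905 + 0.1122 × 90.906 + 0.1715 × 91.905 + 0.1738 × 93.906 + 0.0280 × 95.908
= 46.25612 + 10.19965 + 15.76171 + 16.32086 + 2.68542 = 91.22376 Da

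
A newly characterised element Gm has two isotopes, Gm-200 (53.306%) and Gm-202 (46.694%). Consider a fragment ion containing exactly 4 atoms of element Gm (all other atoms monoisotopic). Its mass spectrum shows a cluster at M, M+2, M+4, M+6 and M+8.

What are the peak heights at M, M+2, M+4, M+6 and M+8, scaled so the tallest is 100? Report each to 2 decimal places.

Expanding (0.53306 + 0.46694)^4:
P(M) = 0.53306^4 = 0.080743
P(M+2) = 4 × 0.53306^3 × 0.46694^1 = 0.282911
P(M+4) = 6 × 0.53306^2 × 0.46694^2 = 0.371728
P(M+6) = 4 × 0.53306^1 × 0.46694^3 = 0.217080
P(M+8) = 0.46694^4 = 0.047538
The M+4 peak is largest (0.371728); scaling to 100 gives 21.72 : 76.11 : 100.00 : 58.40 : 12.79.

21.72 : 76.11 : 100.00 : 58.40 : 12.79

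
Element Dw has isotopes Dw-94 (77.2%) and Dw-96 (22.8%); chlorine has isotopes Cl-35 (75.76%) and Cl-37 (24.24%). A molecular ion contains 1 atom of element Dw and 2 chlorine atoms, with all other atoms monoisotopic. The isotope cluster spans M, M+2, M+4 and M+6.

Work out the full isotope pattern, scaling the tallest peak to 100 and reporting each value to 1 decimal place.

Element Dw pattern (n=1): 0.7720 : 0.2280
Chlorine pattern (n=2): 0.57395776 : 0.36728448 : 0.05875776
Convolve the two distributions (both contribute in 2-u steps):
  M: 0.7720×0.57395776 = 0.443095
  M+2: 0.7720×0.36728448 + 0.2280×0.57395776 = 0.414406
  M+4: 0.7720×0.05875776 + 0.2280×0.36728448 = 0.129102
  M+6: 0.2280×0.05875776 = 0.013397
Scale to base peak (0.443095) = 100: 100.0 : 93.5 : 29.1 : 3.0

100.0 : 93.5 : 29.1 : 3.0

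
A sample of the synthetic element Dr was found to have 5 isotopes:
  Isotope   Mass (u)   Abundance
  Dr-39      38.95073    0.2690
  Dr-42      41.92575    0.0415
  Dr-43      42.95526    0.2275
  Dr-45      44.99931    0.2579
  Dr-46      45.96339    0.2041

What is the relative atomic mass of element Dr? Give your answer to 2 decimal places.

Average mass = Σ (abundance × isotope mass) = 0.2690 × 38.95073 + 0.0415 × 41.92575 + 0.2275 × 42.95526 + 0.2579 × 44.99931 + 0.2041 × 45.96339
= 10.477746 + 1.739919 + 9.772322 + 11.605322 + 9.381128 = 42.976437 u

42.98 u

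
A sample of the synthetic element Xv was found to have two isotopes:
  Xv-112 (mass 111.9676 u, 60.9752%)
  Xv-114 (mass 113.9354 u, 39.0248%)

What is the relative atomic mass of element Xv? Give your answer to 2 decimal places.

Weight each isotope mass by its fractional abundance: 0.609752 × 111.9676 + 0.390248 × 113.9354
= 68.27247 + 44.46306 = 112.73553 u

112.74 u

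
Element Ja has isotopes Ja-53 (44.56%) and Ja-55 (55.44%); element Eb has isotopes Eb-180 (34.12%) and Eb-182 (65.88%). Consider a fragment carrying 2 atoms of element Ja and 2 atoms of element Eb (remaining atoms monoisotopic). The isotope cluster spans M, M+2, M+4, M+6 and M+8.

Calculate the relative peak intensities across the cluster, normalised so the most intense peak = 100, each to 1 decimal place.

Element Ja pattern (n=2): 0.19855936 : 0.49408128 : 0.30735936
Element Eb pattern (n=2): 0.11641744 : 0.44956512 : 0.43401744
Convolve the two distributions (both contribute in 2-u steps):
  M: 0.19855936×0.11641744 = 0.023116
  M+2: 0.19855936×0.44956512 + 0.49408128×0.11641744 = 0.146785
  M+4: 0.19855936×0.43401744 + 0.49408128×0.44956512 + 0.30735936×0.11641744 = 0.344082
  M+6: 0.49408128×0.43401744 + 0.30735936×0.44956512 = 0.352618
  M+8: 0.30735936×0.43401744 = 0.133399
Scale to base peak (0.352618) = 100: 6.6 : 41.6 : 97.6 : 100.0 : 37.8

6.6 : 41.6 : 97.6 : 100.0 : 37.8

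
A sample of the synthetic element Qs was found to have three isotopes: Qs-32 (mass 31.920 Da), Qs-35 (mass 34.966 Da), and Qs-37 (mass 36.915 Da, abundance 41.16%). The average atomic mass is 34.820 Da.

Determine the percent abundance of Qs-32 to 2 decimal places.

Let x and y be the fractions of Qs-32 and Qs-35. Then x + y = 1 − 0.4116 = 0.5884 and 31.920x + 34.966y = 34.820 − 0.4116×36.915 = 19.625786.
Substituting: 31.920x + 34.966(0.5884 − x) = 19.625786
(31.920 − 34.966)x = -0.9482084  ⇒  x = 0.31130, y = 0.27710
Qs-32: 31.13%, Qs-35: 27.71%.

31.13%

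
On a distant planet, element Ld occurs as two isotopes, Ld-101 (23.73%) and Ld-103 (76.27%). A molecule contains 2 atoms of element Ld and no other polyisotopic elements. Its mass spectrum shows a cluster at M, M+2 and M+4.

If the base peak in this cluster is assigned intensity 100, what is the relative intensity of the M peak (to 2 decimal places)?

9.68

(0.2373 + 0.7627)^2 gives M 0.0563, M+2 0.3620, M+4 0.5817; the largest is M+4.
P(M+4) = C(2,2) × 0.2373^0 × 0.7627^2 = 1 × 1.0000 × 0.58171129 = 0.581711 (base)
P(M) = C(2,0) × 0.2373^2 × 0.7627^0 = 1 × 0.05631129 × 1.0000 = 0.056311
Relative intensity = 0.056311 / 0.581711 × 100 = 9.68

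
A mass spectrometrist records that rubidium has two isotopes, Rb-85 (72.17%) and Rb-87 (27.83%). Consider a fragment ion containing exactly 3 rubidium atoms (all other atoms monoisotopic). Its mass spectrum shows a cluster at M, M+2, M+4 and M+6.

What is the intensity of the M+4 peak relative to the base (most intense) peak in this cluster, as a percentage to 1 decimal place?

Term probabilities: M 0.3759, M+2 0.4349, M+4 0.1677, M+6 0.0216. Base peak = M+2.
P(M+2) = C(3,1) × 0.7217^2 × 0.2783^1 = 3 × 0.52085089 × 0.2783 = 0.434858 (base)
P(M+4) = C(3,2) × 0.7217^1 × 0.2783^2 = 3 × 0.7217 × 0.07745089 = 0.167689
Relative intensity = 0.167689 / 0.434858 × 100 = 38.6

38.6%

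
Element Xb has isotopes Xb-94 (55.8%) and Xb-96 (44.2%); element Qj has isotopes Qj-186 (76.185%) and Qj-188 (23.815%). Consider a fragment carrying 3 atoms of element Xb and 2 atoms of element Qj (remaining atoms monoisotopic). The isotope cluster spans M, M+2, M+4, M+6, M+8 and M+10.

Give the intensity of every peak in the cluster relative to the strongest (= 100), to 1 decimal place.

28.9 : 86.6 : 100.0 : 55.0 : 14.3 : 1.4

Element Xb pattern (n=3): 0.17374111 : 0.41286866 : 0.32703934 : 0.08635089
Element Qj pattern (n=2): 0.58041542 : 0.36286915 : 0.05671542
Convolve the two distributions (both contribute in 2-u steps):
  M: 0.17374111×0.58041542 = 0.100842
  M+2: 0.17374111×0.36286915 + 0.41286866×0.58041542 = 0.302681
  M+4: 0.17374111×0.05671542 + 0.41286866×0.36286915 + 0.32703934×0.58041542 = 0.349490
  M+6: 0.41286866×0.05671542 + 0.32703934×0.36286915 + 0.08635089×0.58041542 = 0.192208
  M+8: 0.32703934×0.05671542 + 0.08635089×0.36286915 = 0.049882
  M+10: 0.08635089×0.05671542 = 0.004897
Scale to base peak (0.349490) = 100: 28.9 : 86.6 : 100.0 : 55.0 : 14.3 : 1.4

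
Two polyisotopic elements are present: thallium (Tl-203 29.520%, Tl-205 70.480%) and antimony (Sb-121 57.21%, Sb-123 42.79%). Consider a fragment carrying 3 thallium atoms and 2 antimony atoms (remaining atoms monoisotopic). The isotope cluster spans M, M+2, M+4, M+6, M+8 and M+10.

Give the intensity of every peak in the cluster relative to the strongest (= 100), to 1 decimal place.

Thallium pattern (n=3): 0.02572463 : 0.18425524 : 0.43991564 : 0.35010449
Antimony pattern (n=2): 0.32729841 : 0.48960318 : 0.18309841
Convolve the two distributions (both contribute in 2-u steps):
  M: 0.02572463×0.32729841 = 0.008420
  M+2: 0.02572463×0.48960318 + 0.18425524×0.32729841 = 0.072901
  M+4: 0.02572463×0.18309841 + 0.18425524×0.48960318 + 0.43991564×0.32729841 = 0.238906
  M+6: 0.18425524×0.18309841 + 0.43991564×0.48960318 + 0.35010449×0.32729841 = 0.363710
  M+8: 0.43991564×0.18309841 + 0.35010449×0.48960318 = 0.251960
  M+10: 0.35010449×0.18309841 = 0.064104
Scale to base peak (0.363710) = 100: 2.3 : 20.0 : 65.7 : 100.0 : 69.3 : 17.6

2.3 : 20.0 : 65.7 : 100.0 : 69.3 : 17.6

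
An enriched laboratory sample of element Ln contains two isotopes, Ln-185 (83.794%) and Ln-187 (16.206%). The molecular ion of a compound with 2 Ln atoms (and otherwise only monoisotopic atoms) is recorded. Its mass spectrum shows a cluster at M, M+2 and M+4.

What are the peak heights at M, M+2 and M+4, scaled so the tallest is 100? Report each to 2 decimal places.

The 2 Ln atoms are independent, so intensities follow the terms of (0.83794 + 0.16206)^2.
P(M) = 0.83794^2 = 0.702143
P(M+2) = 2 × 0.83794^1 × 0.16206^1 = 0.271593
P(M+4) = 0.16206^2 = 0.026263
The M peak is largest (0.702143); scaling to 100 gives 100.00 : 38.68 : 3.74.

100.00 : 38.68 : 3.74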